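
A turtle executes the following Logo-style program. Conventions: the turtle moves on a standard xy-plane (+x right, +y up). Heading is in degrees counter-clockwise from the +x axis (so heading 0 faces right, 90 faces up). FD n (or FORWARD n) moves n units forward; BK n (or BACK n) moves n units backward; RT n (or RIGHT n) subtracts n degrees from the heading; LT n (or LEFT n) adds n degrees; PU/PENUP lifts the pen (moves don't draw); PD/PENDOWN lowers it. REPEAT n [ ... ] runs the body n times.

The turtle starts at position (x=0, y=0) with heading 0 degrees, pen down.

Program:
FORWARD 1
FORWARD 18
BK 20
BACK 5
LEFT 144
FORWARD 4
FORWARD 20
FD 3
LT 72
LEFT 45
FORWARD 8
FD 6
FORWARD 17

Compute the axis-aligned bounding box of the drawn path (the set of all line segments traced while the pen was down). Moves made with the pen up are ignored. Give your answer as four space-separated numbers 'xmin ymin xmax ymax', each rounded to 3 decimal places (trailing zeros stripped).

Executing turtle program step by step:
Start: pos=(0,0), heading=0, pen down
FD 1: (0,0) -> (1,0) [heading=0, draw]
FD 18: (1,0) -> (19,0) [heading=0, draw]
BK 20: (19,0) -> (-1,0) [heading=0, draw]
BK 5: (-1,0) -> (-6,0) [heading=0, draw]
LT 144: heading 0 -> 144
FD 4: (-6,0) -> (-9.236,2.351) [heading=144, draw]
FD 20: (-9.236,2.351) -> (-25.416,14.107) [heading=144, draw]
FD 3: (-25.416,14.107) -> (-27.843,15.87) [heading=144, draw]
LT 72: heading 144 -> 216
LT 45: heading 216 -> 261
FD 8: (-27.843,15.87) -> (-29.095,7.969) [heading=261, draw]
FD 6: (-29.095,7.969) -> (-30.034,2.043) [heading=261, draw]
FD 17: (-30.034,2.043) -> (-32.693,-14.748) [heading=261, draw]
Final: pos=(-32.693,-14.748), heading=261, 10 segment(s) drawn

Segment endpoints: x in {-32.693, -30.034, -29.095, -27.843, -25.416, -9.236, -6, -1, 0, 1, 19}, y in {-14.748, 0, 2.043, 2.351, 7.969, 14.107, 15.87}
xmin=-32.693, ymin=-14.748, xmax=19, ymax=15.87

Answer: -32.693 -14.748 19 15.87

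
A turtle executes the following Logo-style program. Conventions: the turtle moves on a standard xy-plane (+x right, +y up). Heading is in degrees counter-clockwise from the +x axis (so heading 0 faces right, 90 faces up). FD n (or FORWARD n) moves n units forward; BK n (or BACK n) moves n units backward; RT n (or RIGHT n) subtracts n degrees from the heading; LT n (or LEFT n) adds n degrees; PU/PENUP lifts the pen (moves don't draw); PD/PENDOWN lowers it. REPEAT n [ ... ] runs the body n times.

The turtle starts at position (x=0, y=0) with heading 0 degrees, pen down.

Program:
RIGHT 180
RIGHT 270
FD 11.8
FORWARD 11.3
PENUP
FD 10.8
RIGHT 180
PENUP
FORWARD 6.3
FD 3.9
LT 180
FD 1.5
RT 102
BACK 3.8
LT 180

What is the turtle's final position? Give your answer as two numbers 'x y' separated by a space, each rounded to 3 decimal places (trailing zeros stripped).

Answer: 3.717 -25.99

Derivation:
Executing turtle program step by step:
Start: pos=(0,0), heading=0, pen down
RT 180: heading 0 -> 180
RT 270: heading 180 -> 270
FD 11.8: (0,0) -> (0,-11.8) [heading=270, draw]
FD 11.3: (0,-11.8) -> (0,-23.1) [heading=270, draw]
PU: pen up
FD 10.8: (0,-23.1) -> (0,-33.9) [heading=270, move]
RT 180: heading 270 -> 90
PU: pen up
FD 6.3: (0,-33.9) -> (0,-27.6) [heading=90, move]
FD 3.9: (0,-27.6) -> (0,-23.7) [heading=90, move]
LT 180: heading 90 -> 270
FD 1.5: (0,-23.7) -> (0,-25.2) [heading=270, move]
RT 102: heading 270 -> 168
BK 3.8: (0,-25.2) -> (3.717,-25.99) [heading=168, move]
LT 180: heading 168 -> 348
Final: pos=(3.717,-25.99), heading=348, 2 segment(s) drawn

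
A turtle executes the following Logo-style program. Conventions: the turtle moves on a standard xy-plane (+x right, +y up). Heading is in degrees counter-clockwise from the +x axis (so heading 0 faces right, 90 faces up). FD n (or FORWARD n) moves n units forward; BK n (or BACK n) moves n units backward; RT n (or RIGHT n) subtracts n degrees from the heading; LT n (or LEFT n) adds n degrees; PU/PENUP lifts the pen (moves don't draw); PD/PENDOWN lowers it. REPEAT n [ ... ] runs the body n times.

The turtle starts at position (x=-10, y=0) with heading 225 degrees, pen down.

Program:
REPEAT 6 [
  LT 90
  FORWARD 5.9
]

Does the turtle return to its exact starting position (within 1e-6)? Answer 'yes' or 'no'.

Answer: no

Derivation:
Executing turtle program step by step:
Start: pos=(-10,0), heading=225, pen down
REPEAT 6 [
  -- iteration 1/6 --
  LT 90: heading 225 -> 315
  FD 5.9: (-10,0) -> (-5.828,-4.172) [heading=315, draw]
  -- iteration 2/6 --
  LT 90: heading 315 -> 45
  FD 5.9: (-5.828,-4.172) -> (-1.656,0) [heading=45, draw]
  -- iteration 3/6 --
  LT 90: heading 45 -> 135
  FD 5.9: (-1.656,0) -> (-5.828,4.172) [heading=135, draw]
  -- iteration 4/6 --
  LT 90: heading 135 -> 225
  FD 5.9: (-5.828,4.172) -> (-10,0) [heading=225, draw]
  -- iteration 5/6 --
  LT 90: heading 225 -> 315
  FD 5.9: (-10,0) -> (-5.828,-4.172) [heading=315, draw]
  -- iteration 6/6 --
  LT 90: heading 315 -> 45
  FD 5.9: (-5.828,-4.172) -> (-1.656,0) [heading=45, draw]
]
Final: pos=(-1.656,0), heading=45, 6 segment(s) drawn

Start position: (-10, 0)
Final position: (-1.656, 0)
Distance = 8.344; >= 1e-6 -> NOT closed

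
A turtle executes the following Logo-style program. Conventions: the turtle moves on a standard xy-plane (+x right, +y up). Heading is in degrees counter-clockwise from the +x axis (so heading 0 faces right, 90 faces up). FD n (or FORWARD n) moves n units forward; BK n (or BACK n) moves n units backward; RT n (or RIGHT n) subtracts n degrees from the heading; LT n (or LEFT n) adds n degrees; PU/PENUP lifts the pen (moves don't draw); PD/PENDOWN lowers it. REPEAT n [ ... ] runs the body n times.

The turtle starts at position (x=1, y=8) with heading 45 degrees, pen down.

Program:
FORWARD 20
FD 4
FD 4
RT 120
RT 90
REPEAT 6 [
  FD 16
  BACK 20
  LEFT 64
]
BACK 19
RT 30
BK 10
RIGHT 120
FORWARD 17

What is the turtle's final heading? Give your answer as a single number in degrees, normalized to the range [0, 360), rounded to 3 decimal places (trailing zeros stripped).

Executing turtle program step by step:
Start: pos=(1,8), heading=45, pen down
FD 20: (1,8) -> (15.142,22.142) [heading=45, draw]
FD 4: (15.142,22.142) -> (17.971,24.971) [heading=45, draw]
FD 4: (17.971,24.971) -> (20.799,27.799) [heading=45, draw]
RT 120: heading 45 -> 285
RT 90: heading 285 -> 195
REPEAT 6 [
  -- iteration 1/6 --
  FD 16: (20.799,27.799) -> (5.344,23.658) [heading=195, draw]
  BK 20: (5.344,23.658) -> (24.663,28.834) [heading=195, draw]
  LT 64: heading 195 -> 259
  -- iteration 2/6 --
  FD 16: (24.663,28.834) -> (21.61,13.128) [heading=259, draw]
  BK 20: (21.61,13.128) -> (25.426,32.761) [heading=259, draw]
  LT 64: heading 259 -> 323
  -- iteration 3/6 --
  FD 16: (25.426,32.761) -> (38.204,23.132) [heading=323, draw]
  BK 20: (38.204,23.132) -> (22.231,35.168) [heading=323, draw]
  LT 64: heading 323 -> 27
  -- iteration 4/6 --
  FD 16: (22.231,35.168) -> (36.487,42.432) [heading=27, draw]
  BK 20: (36.487,42.432) -> (18.667,33.352) [heading=27, draw]
  LT 64: heading 27 -> 91
  -- iteration 5/6 --
  FD 16: (18.667,33.352) -> (18.388,49.35) [heading=91, draw]
  BK 20: (18.388,49.35) -> (18.737,29.353) [heading=91, draw]
  LT 64: heading 91 -> 155
  -- iteration 6/6 --
  FD 16: (18.737,29.353) -> (4.236,36.115) [heading=155, draw]
  BK 20: (4.236,36.115) -> (22.362,27.662) [heading=155, draw]
  LT 64: heading 155 -> 219
]
BK 19: (22.362,27.662) -> (37.128,39.619) [heading=219, draw]
RT 30: heading 219 -> 189
BK 10: (37.128,39.619) -> (47.005,41.184) [heading=189, draw]
RT 120: heading 189 -> 69
FD 17: (47.005,41.184) -> (53.097,57.055) [heading=69, draw]
Final: pos=(53.097,57.055), heading=69, 18 segment(s) drawn

Answer: 69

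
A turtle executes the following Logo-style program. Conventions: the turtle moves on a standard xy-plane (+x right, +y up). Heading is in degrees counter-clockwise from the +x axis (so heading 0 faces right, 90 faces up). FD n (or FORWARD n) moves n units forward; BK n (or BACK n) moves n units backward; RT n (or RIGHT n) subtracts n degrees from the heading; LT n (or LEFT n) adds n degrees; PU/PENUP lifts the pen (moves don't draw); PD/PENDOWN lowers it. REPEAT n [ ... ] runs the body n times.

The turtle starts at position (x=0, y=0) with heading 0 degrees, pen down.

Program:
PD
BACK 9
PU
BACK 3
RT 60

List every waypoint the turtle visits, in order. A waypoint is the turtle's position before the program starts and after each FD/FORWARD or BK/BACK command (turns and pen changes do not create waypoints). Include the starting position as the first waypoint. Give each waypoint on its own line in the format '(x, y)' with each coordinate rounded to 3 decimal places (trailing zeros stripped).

Answer: (0, 0)
(-9, 0)
(-12, 0)

Derivation:
Executing turtle program step by step:
Start: pos=(0,0), heading=0, pen down
PD: pen down
BK 9: (0,0) -> (-9,0) [heading=0, draw]
PU: pen up
BK 3: (-9,0) -> (-12,0) [heading=0, move]
RT 60: heading 0 -> 300
Final: pos=(-12,0), heading=300, 1 segment(s) drawn
Waypoints (3 total):
(0, 0)
(-9, 0)
(-12, 0)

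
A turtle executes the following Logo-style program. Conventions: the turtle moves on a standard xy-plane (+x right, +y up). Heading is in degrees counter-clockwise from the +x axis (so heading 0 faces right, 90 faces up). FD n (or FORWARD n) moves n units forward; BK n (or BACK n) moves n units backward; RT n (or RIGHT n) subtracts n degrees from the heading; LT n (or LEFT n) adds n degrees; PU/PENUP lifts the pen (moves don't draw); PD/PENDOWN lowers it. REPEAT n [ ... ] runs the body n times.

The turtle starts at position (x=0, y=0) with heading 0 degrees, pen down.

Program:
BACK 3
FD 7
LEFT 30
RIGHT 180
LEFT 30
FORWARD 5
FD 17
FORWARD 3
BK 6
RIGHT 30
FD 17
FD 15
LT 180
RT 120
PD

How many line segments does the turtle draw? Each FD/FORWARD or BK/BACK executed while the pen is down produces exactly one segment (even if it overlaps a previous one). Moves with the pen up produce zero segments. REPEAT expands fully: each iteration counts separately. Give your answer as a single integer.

Executing turtle program step by step:
Start: pos=(0,0), heading=0, pen down
BK 3: (0,0) -> (-3,0) [heading=0, draw]
FD 7: (-3,0) -> (4,0) [heading=0, draw]
LT 30: heading 0 -> 30
RT 180: heading 30 -> 210
LT 30: heading 210 -> 240
FD 5: (4,0) -> (1.5,-4.33) [heading=240, draw]
FD 17: (1.5,-4.33) -> (-7,-19.053) [heading=240, draw]
FD 3: (-7,-19.053) -> (-8.5,-21.651) [heading=240, draw]
BK 6: (-8.5,-21.651) -> (-5.5,-16.454) [heading=240, draw]
RT 30: heading 240 -> 210
FD 17: (-5.5,-16.454) -> (-20.222,-24.954) [heading=210, draw]
FD 15: (-20.222,-24.954) -> (-33.213,-32.454) [heading=210, draw]
LT 180: heading 210 -> 30
RT 120: heading 30 -> 270
PD: pen down
Final: pos=(-33.213,-32.454), heading=270, 8 segment(s) drawn
Segments drawn: 8

Answer: 8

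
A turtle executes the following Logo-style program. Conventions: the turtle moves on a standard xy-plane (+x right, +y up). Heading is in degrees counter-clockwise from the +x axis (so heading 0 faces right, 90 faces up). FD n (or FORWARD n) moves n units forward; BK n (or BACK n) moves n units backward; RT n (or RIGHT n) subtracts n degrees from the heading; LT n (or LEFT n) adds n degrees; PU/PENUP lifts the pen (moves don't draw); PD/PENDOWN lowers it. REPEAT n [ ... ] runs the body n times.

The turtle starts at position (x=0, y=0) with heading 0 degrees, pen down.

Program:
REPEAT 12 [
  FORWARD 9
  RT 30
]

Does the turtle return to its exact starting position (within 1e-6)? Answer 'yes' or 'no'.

Answer: yes

Derivation:
Executing turtle program step by step:
Start: pos=(0,0), heading=0, pen down
REPEAT 12 [
  -- iteration 1/12 --
  FD 9: (0,0) -> (9,0) [heading=0, draw]
  RT 30: heading 0 -> 330
  -- iteration 2/12 --
  FD 9: (9,0) -> (16.794,-4.5) [heading=330, draw]
  RT 30: heading 330 -> 300
  -- iteration 3/12 --
  FD 9: (16.794,-4.5) -> (21.294,-12.294) [heading=300, draw]
  RT 30: heading 300 -> 270
  -- iteration 4/12 --
  FD 9: (21.294,-12.294) -> (21.294,-21.294) [heading=270, draw]
  RT 30: heading 270 -> 240
  -- iteration 5/12 --
  FD 9: (21.294,-21.294) -> (16.794,-29.088) [heading=240, draw]
  RT 30: heading 240 -> 210
  -- iteration 6/12 --
  FD 9: (16.794,-29.088) -> (9,-33.588) [heading=210, draw]
  RT 30: heading 210 -> 180
  -- iteration 7/12 --
  FD 9: (9,-33.588) -> (0,-33.588) [heading=180, draw]
  RT 30: heading 180 -> 150
  -- iteration 8/12 --
  FD 9: (0,-33.588) -> (-7.794,-29.088) [heading=150, draw]
  RT 30: heading 150 -> 120
  -- iteration 9/12 --
  FD 9: (-7.794,-29.088) -> (-12.294,-21.294) [heading=120, draw]
  RT 30: heading 120 -> 90
  -- iteration 10/12 --
  FD 9: (-12.294,-21.294) -> (-12.294,-12.294) [heading=90, draw]
  RT 30: heading 90 -> 60
  -- iteration 11/12 --
  FD 9: (-12.294,-12.294) -> (-7.794,-4.5) [heading=60, draw]
  RT 30: heading 60 -> 30
  -- iteration 12/12 --
  FD 9: (-7.794,-4.5) -> (0,0) [heading=30, draw]
  RT 30: heading 30 -> 0
]
Final: pos=(0,0), heading=0, 12 segment(s) drawn

Start position: (0, 0)
Final position: (0, 0)
Distance = 0; < 1e-6 -> CLOSED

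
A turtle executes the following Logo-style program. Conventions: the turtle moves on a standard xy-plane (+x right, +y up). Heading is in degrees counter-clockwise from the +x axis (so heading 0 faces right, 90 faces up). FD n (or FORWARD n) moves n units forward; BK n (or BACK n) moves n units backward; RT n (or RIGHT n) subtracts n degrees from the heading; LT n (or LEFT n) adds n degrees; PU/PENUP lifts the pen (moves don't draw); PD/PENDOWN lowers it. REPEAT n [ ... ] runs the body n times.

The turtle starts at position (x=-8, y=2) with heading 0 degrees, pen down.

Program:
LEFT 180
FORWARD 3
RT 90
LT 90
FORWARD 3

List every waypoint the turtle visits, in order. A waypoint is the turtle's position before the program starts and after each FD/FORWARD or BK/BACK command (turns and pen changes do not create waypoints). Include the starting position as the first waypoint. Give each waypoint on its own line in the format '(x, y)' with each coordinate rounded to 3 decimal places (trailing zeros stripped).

Executing turtle program step by step:
Start: pos=(-8,2), heading=0, pen down
LT 180: heading 0 -> 180
FD 3: (-8,2) -> (-11,2) [heading=180, draw]
RT 90: heading 180 -> 90
LT 90: heading 90 -> 180
FD 3: (-11,2) -> (-14,2) [heading=180, draw]
Final: pos=(-14,2), heading=180, 2 segment(s) drawn
Waypoints (3 total):
(-8, 2)
(-11, 2)
(-14, 2)

Answer: (-8, 2)
(-11, 2)
(-14, 2)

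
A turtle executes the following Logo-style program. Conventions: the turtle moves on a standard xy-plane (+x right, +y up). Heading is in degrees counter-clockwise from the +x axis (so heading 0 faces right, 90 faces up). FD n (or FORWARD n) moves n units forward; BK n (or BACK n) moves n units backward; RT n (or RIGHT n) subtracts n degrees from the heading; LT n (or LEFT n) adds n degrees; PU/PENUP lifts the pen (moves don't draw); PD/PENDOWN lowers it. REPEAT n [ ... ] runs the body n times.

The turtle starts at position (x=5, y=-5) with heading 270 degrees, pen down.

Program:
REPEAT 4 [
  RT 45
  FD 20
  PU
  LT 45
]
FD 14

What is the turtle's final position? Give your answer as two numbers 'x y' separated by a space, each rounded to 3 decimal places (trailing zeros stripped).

Executing turtle program step by step:
Start: pos=(5,-5), heading=270, pen down
REPEAT 4 [
  -- iteration 1/4 --
  RT 45: heading 270 -> 225
  FD 20: (5,-5) -> (-9.142,-19.142) [heading=225, draw]
  PU: pen up
  LT 45: heading 225 -> 270
  -- iteration 2/4 --
  RT 45: heading 270 -> 225
  FD 20: (-9.142,-19.142) -> (-23.284,-33.284) [heading=225, move]
  PU: pen up
  LT 45: heading 225 -> 270
  -- iteration 3/4 --
  RT 45: heading 270 -> 225
  FD 20: (-23.284,-33.284) -> (-37.426,-47.426) [heading=225, move]
  PU: pen up
  LT 45: heading 225 -> 270
  -- iteration 4/4 --
  RT 45: heading 270 -> 225
  FD 20: (-37.426,-47.426) -> (-51.569,-61.569) [heading=225, move]
  PU: pen up
  LT 45: heading 225 -> 270
]
FD 14: (-51.569,-61.569) -> (-51.569,-75.569) [heading=270, move]
Final: pos=(-51.569,-75.569), heading=270, 1 segment(s) drawn

Answer: -51.569 -75.569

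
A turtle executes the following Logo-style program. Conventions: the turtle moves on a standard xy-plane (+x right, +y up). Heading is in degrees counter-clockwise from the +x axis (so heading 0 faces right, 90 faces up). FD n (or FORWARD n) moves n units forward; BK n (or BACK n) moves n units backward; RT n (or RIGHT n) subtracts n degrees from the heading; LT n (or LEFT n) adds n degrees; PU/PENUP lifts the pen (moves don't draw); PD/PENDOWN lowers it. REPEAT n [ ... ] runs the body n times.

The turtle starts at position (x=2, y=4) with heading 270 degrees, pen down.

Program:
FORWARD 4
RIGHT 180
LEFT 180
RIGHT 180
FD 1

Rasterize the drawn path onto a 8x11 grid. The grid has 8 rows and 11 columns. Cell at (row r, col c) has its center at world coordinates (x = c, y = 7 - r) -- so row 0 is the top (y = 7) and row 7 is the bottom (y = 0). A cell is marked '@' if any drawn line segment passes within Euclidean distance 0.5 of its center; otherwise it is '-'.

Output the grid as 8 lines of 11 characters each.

Answer: -----------
-----------
-----------
--@--------
--@--------
--@--------
--@--------
--@--------

Derivation:
Segment 0: (2,4) -> (2,0)
Segment 1: (2,0) -> (2,1)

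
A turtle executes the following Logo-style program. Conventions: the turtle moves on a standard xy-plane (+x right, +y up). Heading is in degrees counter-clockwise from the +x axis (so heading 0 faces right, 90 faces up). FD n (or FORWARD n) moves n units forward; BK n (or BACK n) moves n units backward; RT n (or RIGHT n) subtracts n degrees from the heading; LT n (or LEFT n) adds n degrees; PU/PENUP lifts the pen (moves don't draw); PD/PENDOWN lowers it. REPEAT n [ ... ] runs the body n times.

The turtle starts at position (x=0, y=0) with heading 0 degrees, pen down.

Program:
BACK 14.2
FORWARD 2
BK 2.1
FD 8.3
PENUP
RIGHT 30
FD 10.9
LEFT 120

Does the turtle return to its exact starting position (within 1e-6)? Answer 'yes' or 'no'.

Executing turtle program step by step:
Start: pos=(0,0), heading=0, pen down
BK 14.2: (0,0) -> (-14.2,0) [heading=0, draw]
FD 2: (-14.2,0) -> (-12.2,0) [heading=0, draw]
BK 2.1: (-12.2,0) -> (-14.3,0) [heading=0, draw]
FD 8.3: (-14.3,0) -> (-6,0) [heading=0, draw]
PU: pen up
RT 30: heading 0 -> 330
FD 10.9: (-6,0) -> (3.44,-5.45) [heading=330, move]
LT 120: heading 330 -> 90
Final: pos=(3.44,-5.45), heading=90, 4 segment(s) drawn

Start position: (0, 0)
Final position: (3.44, -5.45)
Distance = 6.445; >= 1e-6 -> NOT closed

Answer: no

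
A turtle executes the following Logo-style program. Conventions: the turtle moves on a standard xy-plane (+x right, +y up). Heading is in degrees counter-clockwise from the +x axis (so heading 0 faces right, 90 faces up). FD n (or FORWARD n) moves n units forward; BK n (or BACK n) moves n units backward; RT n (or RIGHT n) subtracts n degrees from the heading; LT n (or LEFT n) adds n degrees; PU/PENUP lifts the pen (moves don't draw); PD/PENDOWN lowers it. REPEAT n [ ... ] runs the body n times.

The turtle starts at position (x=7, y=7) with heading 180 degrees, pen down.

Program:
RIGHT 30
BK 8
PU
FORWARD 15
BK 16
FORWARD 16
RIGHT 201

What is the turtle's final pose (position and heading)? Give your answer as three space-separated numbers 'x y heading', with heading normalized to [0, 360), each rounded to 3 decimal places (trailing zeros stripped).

Executing turtle program step by step:
Start: pos=(7,7), heading=180, pen down
RT 30: heading 180 -> 150
BK 8: (7,7) -> (13.928,3) [heading=150, draw]
PU: pen up
FD 15: (13.928,3) -> (0.938,10.5) [heading=150, move]
BK 16: (0.938,10.5) -> (14.794,2.5) [heading=150, move]
FD 16: (14.794,2.5) -> (0.938,10.5) [heading=150, move]
RT 201: heading 150 -> 309
Final: pos=(0.938,10.5), heading=309, 1 segment(s) drawn

Answer: 0.938 10.5 309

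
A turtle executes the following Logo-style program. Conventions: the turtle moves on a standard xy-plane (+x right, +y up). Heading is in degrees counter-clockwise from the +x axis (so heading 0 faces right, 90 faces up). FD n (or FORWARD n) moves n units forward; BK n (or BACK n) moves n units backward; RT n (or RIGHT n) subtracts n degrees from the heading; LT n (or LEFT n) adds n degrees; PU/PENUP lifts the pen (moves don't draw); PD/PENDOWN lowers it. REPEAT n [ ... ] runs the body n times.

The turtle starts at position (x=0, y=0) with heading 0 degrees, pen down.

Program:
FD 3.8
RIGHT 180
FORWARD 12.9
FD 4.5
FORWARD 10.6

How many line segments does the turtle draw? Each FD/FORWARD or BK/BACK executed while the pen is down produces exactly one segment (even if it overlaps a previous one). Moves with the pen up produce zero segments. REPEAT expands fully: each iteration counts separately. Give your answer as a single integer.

Executing turtle program step by step:
Start: pos=(0,0), heading=0, pen down
FD 3.8: (0,0) -> (3.8,0) [heading=0, draw]
RT 180: heading 0 -> 180
FD 12.9: (3.8,0) -> (-9.1,0) [heading=180, draw]
FD 4.5: (-9.1,0) -> (-13.6,0) [heading=180, draw]
FD 10.6: (-13.6,0) -> (-24.2,0) [heading=180, draw]
Final: pos=(-24.2,0), heading=180, 4 segment(s) drawn
Segments drawn: 4

Answer: 4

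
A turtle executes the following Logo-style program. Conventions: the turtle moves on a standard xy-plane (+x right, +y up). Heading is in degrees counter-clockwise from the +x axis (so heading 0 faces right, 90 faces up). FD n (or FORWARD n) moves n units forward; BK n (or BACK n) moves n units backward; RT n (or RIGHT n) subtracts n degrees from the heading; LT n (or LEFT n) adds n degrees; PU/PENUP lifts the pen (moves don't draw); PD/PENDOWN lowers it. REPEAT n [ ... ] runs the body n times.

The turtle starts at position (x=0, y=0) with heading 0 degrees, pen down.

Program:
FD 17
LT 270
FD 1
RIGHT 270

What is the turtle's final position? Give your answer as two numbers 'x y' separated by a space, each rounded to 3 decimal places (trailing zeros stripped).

Executing turtle program step by step:
Start: pos=(0,0), heading=0, pen down
FD 17: (0,0) -> (17,0) [heading=0, draw]
LT 270: heading 0 -> 270
FD 1: (17,0) -> (17,-1) [heading=270, draw]
RT 270: heading 270 -> 0
Final: pos=(17,-1), heading=0, 2 segment(s) drawn

Answer: 17 -1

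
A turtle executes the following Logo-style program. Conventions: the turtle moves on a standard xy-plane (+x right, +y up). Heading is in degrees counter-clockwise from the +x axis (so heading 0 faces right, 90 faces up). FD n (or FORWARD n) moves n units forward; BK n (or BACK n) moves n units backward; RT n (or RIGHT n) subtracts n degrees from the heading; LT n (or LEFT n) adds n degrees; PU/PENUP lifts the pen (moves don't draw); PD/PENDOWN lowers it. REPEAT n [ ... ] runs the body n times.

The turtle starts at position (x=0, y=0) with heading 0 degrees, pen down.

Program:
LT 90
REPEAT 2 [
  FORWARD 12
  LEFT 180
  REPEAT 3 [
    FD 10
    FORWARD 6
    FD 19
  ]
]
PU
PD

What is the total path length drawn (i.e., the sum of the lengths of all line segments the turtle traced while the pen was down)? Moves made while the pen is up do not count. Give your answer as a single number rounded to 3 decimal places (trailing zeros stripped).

Answer: 234

Derivation:
Executing turtle program step by step:
Start: pos=(0,0), heading=0, pen down
LT 90: heading 0 -> 90
REPEAT 2 [
  -- iteration 1/2 --
  FD 12: (0,0) -> (0,12) [heading=90, draw]
  LT 180: heading 90 -> 270
  REPEAT 3 [
    -- iteration 1/3 --
    FD 10: (0,12) -> (0,2) [heading=270, draw]
    FD 6: (0,2) -> (0,-4) [heading=270, draw]
    FD 19: (0,-4) -> (0,-23) [heading=270, draw]
    -- iteration 2/3 --
    FD 10: (0,-23) -> (0,-33) [heading=270, draw]
    FD 6: (0,-33) -> (0,-39) [heading=270, draw]
    FD 19: (0,-39) -> (0,-58) [heading=270, draw]
    -- iteration 3/3 --
    FD 10: (0,-58) -> (0,-68) [heading=270, draw]
    FD 6: (0,-68) -> (0,-74) [heading=270, draw]
    FD 19: (0,-74) -> (0,-93) [heading=270, draw]
  ]
  -- iteration 2/2 --
  FD 12: (0,-93) -> (0,-105) [heading=270, draw]
  LT 180: heading 270 -> 90
  REPEAT 3 [
    -- iteration 1/3 --
    FD 10: (0,-105) -> (0,-95) [heading=90, draw]
    FD 6: (0,-95) -> (0,-89) [heading=90, draw]
    FD 19: (0,-89) -> (0,-70) [heading=90, draw]
    -- iteration 2/3 --
    FD 10: (0,-70) -> (0,-60) [heading=90, draw]
    FD 6: (0,-60) -> (0,-54) [heading=90, draw]
    FD 19: (0,-54) -> (0,-35) [heading=90, draw]
    -- iteration 3/3 --
    FD 10: (0,-35) -> (0,-25) [heading=90, draw]
    FD 6: (0,-25) -> (0,-19) [heading=90, draw]
    FD 19: (0,-19) -> (0,0) [heading=90, draw]
  ]
]
PU: pen up
PD: pen down
Final: pos=(0,0), heading=90, 20 segment(s) drawn

Segment lengths:
  seg 1: (0,0) -> (0,12), length = 12
  seg 2: (0,12) -> (0,2), length = 10
  seg 3: (0,2) -> (0,-4), length = 6
  seg 4: (0,-4) -> (0,-23), length = 19
  seg 5: (0,-23) -> (0,-33), length = 10
  seg 6: (0,-33) -> (0,-39), length = 6
  seg 7: (0,-39) -> (0,-58), length = 19
  seg 8: (0,-58) -> (0,-68), length = 10
  seg 9: (0,-68) -> (0,-74), length = 6
  seg 10: (0,-74) -> (0,-93), length = 19
  seg 11: (0,-93) -> (0,-105), length = 12
  seg 12: (0,-105) -> (0,-95), length = 10
  seg 13: (0,-95) -> (0,-89), length = 6
  seg 14: (0,-89) -> (0,-70), length = 19
  seg 15: (0,-70) -> (0,-60), length = 10
  seg 16: (0,-60) -> (0,-54), length = 6
  seg 17: (0,-54) -> (0,-35), length = 19
  seg 18: (0,-35) -> (0,-25), length = 10
  seg 19: (0,-25) -> (0,-19), length = 6
  seg 20: (0,-19) -> (0,0), length = 19
Total = 234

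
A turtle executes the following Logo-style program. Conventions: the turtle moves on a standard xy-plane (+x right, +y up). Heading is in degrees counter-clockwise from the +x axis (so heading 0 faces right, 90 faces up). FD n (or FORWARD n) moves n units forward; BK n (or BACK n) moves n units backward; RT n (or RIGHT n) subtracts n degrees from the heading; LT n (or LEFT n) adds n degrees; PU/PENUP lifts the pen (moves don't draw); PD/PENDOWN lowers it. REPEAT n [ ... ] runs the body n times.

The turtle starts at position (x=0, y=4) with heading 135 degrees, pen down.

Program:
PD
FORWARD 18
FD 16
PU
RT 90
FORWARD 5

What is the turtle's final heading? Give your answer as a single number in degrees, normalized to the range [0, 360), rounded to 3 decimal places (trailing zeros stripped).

Answer: 45

Derivation:
Executing turtle program step by step:
Start: pos=(0,4), heading=135, pen down
PD: pen down
FD 18: (0,4) -> (-12.728,16.728) [heading=135, draw]
FD 16: (-12.728,16.728) -> (-24.042,28.042) [heading=135, draw]
PU: pen up
RT 90: heading 135 -> 45
FD 5: (-24.042,28.042) -> (-20.506,31.577) [heading=45, move]
Final: pos=(-20.506,31.577), heading=45, 2 segment(s) drawn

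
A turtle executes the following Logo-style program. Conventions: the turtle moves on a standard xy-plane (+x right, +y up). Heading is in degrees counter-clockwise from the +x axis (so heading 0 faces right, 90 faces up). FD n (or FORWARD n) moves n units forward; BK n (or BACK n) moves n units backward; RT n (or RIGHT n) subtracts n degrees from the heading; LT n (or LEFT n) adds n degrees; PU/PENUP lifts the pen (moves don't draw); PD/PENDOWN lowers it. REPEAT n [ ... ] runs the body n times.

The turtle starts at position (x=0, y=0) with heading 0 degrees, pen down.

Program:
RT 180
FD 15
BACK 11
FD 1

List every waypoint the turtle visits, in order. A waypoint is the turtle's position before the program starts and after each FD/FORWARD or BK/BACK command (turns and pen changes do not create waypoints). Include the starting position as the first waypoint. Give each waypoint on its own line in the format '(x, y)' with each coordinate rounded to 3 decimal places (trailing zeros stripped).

Executing turtle program step by step:
Start: pos=(0,0), heading=0, pen down
RT 180: heading 0 -> 180
FD 15: (0,0) -> (-15,0) [heading=180, draw]
BK 11: (-15,0) -> (-4,0) [heading=180, draw]
FD 1: (-4,0) -> (-5,0) [heading=180, draw]
Final: pos=(-5,0), heading=180, 3 segment(s) drawn
Waypoints (4 total):
(0, 0)
(-15, 0)
(-4, 0)
(-5, 0)

Answer: (0, 0)
(-15, 0)
(-4, 0)
(-5, 0)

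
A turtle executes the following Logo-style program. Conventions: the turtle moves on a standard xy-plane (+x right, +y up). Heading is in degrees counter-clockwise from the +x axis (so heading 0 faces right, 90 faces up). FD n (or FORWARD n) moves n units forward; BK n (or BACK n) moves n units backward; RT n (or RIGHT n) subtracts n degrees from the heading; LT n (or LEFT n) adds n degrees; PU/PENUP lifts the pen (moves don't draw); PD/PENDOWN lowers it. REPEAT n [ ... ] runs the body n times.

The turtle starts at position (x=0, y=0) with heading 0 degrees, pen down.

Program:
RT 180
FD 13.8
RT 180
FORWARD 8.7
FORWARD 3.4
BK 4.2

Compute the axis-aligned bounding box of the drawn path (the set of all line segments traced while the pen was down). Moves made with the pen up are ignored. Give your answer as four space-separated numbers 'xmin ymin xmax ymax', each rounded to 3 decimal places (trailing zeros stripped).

Answer: -13.8 0 0 0

Derivation:
Executing turtle program step by step:
Start: pos=(0,0), heading=0, pen down
RT 180: heading 0 -> 180
FD 13.8: (0,0) -> (-13.8,0) [heading=180, draw]
RT 180: heading 180 -> 0
FD 8.7: (-13.8,0) -> (-5.1,0) [heading=0, draw]
FD 3.4: (-5.1,0) -> (-1.7,0) [heading=0, draw]
BK 4.2: (-1.7,0) -> (-5.9,0) [heading=0, draw]
Final: pos=(-5.9,0), heading=0, 4 segment(s) drawn

Segment endpoints: x in {-13.8, -5.9, -5.1, -1.7, 0}, y in {0, 0, 0, 0, 0}
xmin=-13.8, ymin=0, xmax=0, ymax=0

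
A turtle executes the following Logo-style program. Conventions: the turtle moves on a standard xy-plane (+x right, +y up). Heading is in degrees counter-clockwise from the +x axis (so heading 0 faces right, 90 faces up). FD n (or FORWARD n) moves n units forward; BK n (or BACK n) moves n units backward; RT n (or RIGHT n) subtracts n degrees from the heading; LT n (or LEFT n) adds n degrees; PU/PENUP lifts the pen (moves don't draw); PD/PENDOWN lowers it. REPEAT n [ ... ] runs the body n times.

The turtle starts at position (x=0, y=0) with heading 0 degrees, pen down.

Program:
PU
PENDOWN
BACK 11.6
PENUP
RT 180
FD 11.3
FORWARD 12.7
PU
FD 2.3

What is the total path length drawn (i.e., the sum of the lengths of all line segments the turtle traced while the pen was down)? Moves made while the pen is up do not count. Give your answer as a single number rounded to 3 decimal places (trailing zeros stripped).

Answer: 11.6

Derivation:
Executing turtle program step by step:
Start: pos=(0,0), heading=0, pen down
PU: pen up
PD: pen down
BK 11.6: (0,0) -> (-11.6,0) [heading=0, draw]
PU: pen up
RT 180: heading 0 -> 180
FD 11.3: (-11.6,0) -> (-22.9,0) [heading=180, move]
FD 12.7: (-22.9,0) -> (-35.6,0) [heading=180, move]
PU: pen up
FD 2.3: (-35.6,0) -> (-37.9,0) [heading=180, move]
Final: pos=(-37.9,0), heading=180, 1 segment(s) drawn

Segment lengths:
  seg 1: (0,0) -> (-11.6,0), length = 11.6
Total = 11.6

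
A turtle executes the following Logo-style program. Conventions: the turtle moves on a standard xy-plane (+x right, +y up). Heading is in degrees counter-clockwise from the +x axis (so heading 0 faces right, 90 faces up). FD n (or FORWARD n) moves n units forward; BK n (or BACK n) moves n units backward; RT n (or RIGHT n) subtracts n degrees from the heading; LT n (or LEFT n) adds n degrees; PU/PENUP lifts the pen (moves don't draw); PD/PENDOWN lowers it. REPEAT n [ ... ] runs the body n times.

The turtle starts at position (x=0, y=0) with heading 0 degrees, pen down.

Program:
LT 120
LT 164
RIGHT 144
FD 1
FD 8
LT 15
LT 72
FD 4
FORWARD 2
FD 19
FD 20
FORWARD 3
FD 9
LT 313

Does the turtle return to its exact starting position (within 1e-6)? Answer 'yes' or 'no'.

Executing turtle program step by step:
Start: pos=(0,0), heading=0, pen down
LT 120: heading 0 -> 120
LT 164: heading 120 -> 284
RT 144: heading 284 -> 140
FD 1: (0,0) -> (-0.766,0.643) [heading=140, draw]
FD 8: (-0.766,0.643) -> (-6.894,5.785) [heading=140, draw]
LT 15: heading 140 -> 155
LT 72: heading 155 -> 227
FD 4: (-6.894,5.785) -> (-9.622,2.86) [heading=227, draw]
FD 2: (-9.622,2.86) -> (-10.986,1.397) [heading=227, draw]
FD 19: (-10.986,1.397) -> (-23.944,-12.499) [heading=227, draw]
FD 20: (-23.944,-12.499) -> (-37.584,-27.126) [heading=227, draw]
FD 3: (-37.584,-27.126) -> (-39.63,-29.32) [heading=227, draw]
FD 9: (-39.63,-29.32) -> (-45.768,-35.902) [heading=227, draw]
LT 313: heading 227 -> 180
Final: pos=(-45.768,-35.902), heading=180, 8 segment(s) drawn

Start position: (0, 0)
Final position: (-45.768, -35.902)
Distance = 58.17; >= 1e-6 -> NOT closed

Answer: no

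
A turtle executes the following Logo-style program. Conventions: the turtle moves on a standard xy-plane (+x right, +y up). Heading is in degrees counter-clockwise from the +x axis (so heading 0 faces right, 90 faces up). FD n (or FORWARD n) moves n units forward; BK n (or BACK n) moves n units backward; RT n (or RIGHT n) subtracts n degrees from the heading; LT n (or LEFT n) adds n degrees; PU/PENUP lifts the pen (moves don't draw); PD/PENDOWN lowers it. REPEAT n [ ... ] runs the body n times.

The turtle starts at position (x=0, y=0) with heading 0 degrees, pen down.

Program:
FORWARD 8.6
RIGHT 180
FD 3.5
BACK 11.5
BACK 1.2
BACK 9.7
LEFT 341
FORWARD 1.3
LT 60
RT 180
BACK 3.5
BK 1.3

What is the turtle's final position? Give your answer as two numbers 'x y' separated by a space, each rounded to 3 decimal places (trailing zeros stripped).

Answer: 22.648 -2.726

Derivation:
Executing turtle program step by step:
Start: pos=(0,0), heading=0, pen down
FD 8.6: (0,0) -> (8.6,0) [heading=0, draw]
RT 180: heading 0 -> 180
FD 3.5: (8.6,0) -> (5.1,0) [heading=180, draw]
BK 11.5: (5.1,0) -> (16.6,0) [heading=180, draw]
BK 1.2: (16.6,0) -> (17.8,0) [heading=180, draw]
BK 9.7: (17.8,0) -> (27.5,0) [heading=180, draw]
LT 341: heading 180 -> 161
FD 1.3: (27.5,0) -> (26.271,0.423) [heading=161, draw]
LT 60: heading 161 -> 221
RT 180: heading 221 -> 41
BK 3.5: (26.271,0.423) -> (23.629,-1.873) [heading=41, draw]
BK 1.3: (23.629,-1.873) -> (22.648,-2.726) [heading=41, draw]
Final: pos=(22.648,-2.726), heading=41, 8 segment(s) drawn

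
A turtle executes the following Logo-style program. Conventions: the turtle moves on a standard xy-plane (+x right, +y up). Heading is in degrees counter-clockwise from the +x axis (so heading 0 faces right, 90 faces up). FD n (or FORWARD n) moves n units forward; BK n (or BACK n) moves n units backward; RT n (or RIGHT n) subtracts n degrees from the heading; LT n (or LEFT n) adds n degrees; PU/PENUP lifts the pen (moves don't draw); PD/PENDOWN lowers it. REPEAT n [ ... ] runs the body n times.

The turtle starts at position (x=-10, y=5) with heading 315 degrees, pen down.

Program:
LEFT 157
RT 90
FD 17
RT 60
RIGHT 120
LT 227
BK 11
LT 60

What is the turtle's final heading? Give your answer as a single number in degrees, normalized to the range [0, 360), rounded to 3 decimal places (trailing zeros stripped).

Answer: 129

Derivation:
Executing turtle program step by step:
Start: pos=(-10,5), heading=315, pen down
LT 157: heading 315 -> 112
RT 90: heading 112 -> 22
FD 17: (-10,5) -> (5.762,11.368) [heading=22, draw]
RT 60: heading 22 -> 322
RT 120: heading 322 -> 202
LT 227: heading 202 -> 69
BK 11: (5.762,11.368) -> (1.82,1.099) [heading=69, draw]
LT 60: heading 69 -> 129
Final: pos=(1.82,1.099), heading=129, 2 segment(s) drawn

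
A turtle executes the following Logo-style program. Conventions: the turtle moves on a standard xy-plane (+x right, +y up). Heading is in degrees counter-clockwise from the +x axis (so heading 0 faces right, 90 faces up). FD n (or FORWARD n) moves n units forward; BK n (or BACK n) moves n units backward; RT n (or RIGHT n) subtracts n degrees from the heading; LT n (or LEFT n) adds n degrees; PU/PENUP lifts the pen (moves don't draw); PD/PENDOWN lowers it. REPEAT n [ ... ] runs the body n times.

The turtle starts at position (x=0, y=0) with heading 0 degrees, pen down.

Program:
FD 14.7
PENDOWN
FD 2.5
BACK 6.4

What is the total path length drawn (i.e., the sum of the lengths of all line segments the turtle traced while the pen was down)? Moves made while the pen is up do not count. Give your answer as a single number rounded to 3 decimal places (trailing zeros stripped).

Answer: 23.6

Derivation:
Executing turtle program step by step:
Start: pos=(0,0), heading=0, pen down
FD 14.7: (0,0) -> (14.7,0) [heading=0, draw]
PD: pen down
FD 2.5: (14.7,0) -> (17.2,0) [heading=0, draw]
BK 6.4: (17.2,0) -> (10.8,0) [heading=0, draw]
Final: pos=(10.8,0), heading=0, 3 segment(s) drawn

Segment lengths:
  seg 1: (0,0) -> (14.7,0), length = 14.7
  seg 2: (14.7,0) -> (17.2,0), length = 2.5
  seg 3: (17.2,0) -> (10.8,0), length = 6.4
Total = 23.6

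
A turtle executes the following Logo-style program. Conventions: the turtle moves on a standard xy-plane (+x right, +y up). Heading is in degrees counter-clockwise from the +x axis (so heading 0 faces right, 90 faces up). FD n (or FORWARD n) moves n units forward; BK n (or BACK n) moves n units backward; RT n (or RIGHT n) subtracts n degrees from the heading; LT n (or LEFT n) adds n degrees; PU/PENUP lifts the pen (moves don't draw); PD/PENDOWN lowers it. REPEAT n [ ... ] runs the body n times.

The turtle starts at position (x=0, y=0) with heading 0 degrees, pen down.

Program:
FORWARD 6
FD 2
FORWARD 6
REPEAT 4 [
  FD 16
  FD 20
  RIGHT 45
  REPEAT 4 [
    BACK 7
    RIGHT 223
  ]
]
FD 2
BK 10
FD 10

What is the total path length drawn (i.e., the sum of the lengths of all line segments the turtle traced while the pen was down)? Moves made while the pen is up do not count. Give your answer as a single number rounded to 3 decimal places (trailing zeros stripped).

Executing turtle program step by step:
Start: pos=(0,0), heading=0, pen down
FD 6: (0,0) -> (6,0) [heading=0, draw]
FD 2: (6,0) -> (8,0) [heading=0, draw]
FD 6: (8,0) -> (14,0) [heading=0, draw]
REPEAT 4 [
  -- iteration 1/4 --
  FD 16: (14,0) -> (30,0) [heading=0, draw]
  FD 20: (30,0) -> (50,0) [heading=0, draw]
  RT 45: heading 0 -> 315
  REPEAT 4 [
    -- iteration 1/4 --
    BK 7: (50,0) -> (45.05,4.95) [heading=315, draw]
    RT 223: heading 315 -> 92
    -- iteration 2/4 --
    BK 7: (45.05,4.95) -> (45.295,-2.046) [heading=92, draw]
    RT 223: heading 92 -> 229
    -- iteration 3/4 --
    BK 7: (45.295,-2.046) -> (49.887,3.237) [heading=229, draw]
    RT 223: heading 229 -> 6
    -- iteration 4/4 --
    BK 7: (49.887,3.237) -> (42.925,2.505) [heading=6, draw]
    RT 223: heading 6 -> 143
  ]
  -- iteration 2/4 --
  FD 16: (42.925,2.505) -> (30.147,12.134) [heading=143, draw]
  FD 20: (30.147,12.134) -> (14.174,24.171) [heading=143, draw]
  RT 45: heading 143 -> 98
  REPEAT 4 [
    -- iteration 1/4 --
    BK 7: (14.174,24.171) -> (15.149,17.239) [heading=98, draw]
    RT 223: heading 98 -> 235
    -- iteration 2/4 --
    BK 7: (15.149,17.239) -> (19.164,22.973) [heading=235, draw]
    RT 223: heading 235 -> 12
    -- iteration 3/4 --
    BK 7: (19.164,22.973) -> (12.317,21.517) [heading=12, draw]
    RT 223: heading 12 -> 149
    -- iteration 4/4 --
    BK 7: (12.317,21.517) -> (18.317,17.912) [heading=149, draw]
    RT 223: heading 149 -> 286
  ]
  -- iteration 3/4 --
  FD 16: (18.317,17.912) -> (22.727,2.532) [heading=286, draw]
  FD 20: (22.727,2.532) -> (28.24,-16.693) [heading=286, draw]
  RT 45: heading 286 -> 241
  REPEAT 4 [
    -- iteration 1/4 --
    BK 7: (28.24,-16.693) -> (31.633,-10.571) [heading=241, draw]
    RT 223: heading 241 -> 18
    -- iteration 2/4 --
    BK 7: (31.633,-10.571) -> (24.976,-12.734) [heading=18, draw]
    RT 223: heading 18 -> 155
    -- iteration 3/4 --
    BK 7: (24.976,-12.734) -> (31.32,-15.692) [heading=155, draw]
    RT 223: heading 155 -> 292
    -- iteration 4/4 --
    BK 7: (31.32,-15.692) -> (28.698,-9.202) [heading=292, draw]
    RT 223: heading 292 -> 69
  ]
  -- iteration 4/4 --
  FD 16: (28.698,-9.202) -> (34.432,5.735) [heading=69, draw]
  FD 20: (34.432,5.735) -> (41.599,24.407) [heading=69, draw]
  RT 45: heading 69 -> 24
  REPEAT 4 [
    -- iteration 1/4 --
    BK 7: (41.599,24.407) -> (35.204,21.56) [heading=24, draw]
    RT 223: heading 24 -> 161
    -- iteration 2/4 --
    BK 7: (35.204,21.56) -> (41.823,19.281) [heading=161, draw]
    RT 223: heading 161 -> 298
    -- iteration 3/4 --
    BK 7: (41.823,19.281) -> (38.537,25.461) [heading=298, draw]
    RT 223: heading 298 -> 75
    -- iteration 4/4 --
    BK 7: (38.537,25.461) -> (36.725,18.7) [heading=75, draw]
    RT 223: heading 75 -> 212
  ]
]
FD 2: (36.725,18.7) -> (35.029,17.64) [heading=212, draw]
BK 10: (35.029,17.64) -> (43.509,22.939) [heading=212, draw]
FD 10: (43.509,22.939) -> (35.029,17.64) [heading=212, draw]
Final: pos=(35.029,17.64), heading=212, 30 segment(s) drawn

Segment lengths:
  seg 1: (0,0) -> (6,0), length = 6
  seg 2: (6,0) -> (8,0), length = 2
  seg 3: (8,0) -> (14,0), length = 6
  seg 4: (14,0) -> (30,0), length = 16
  seg 5: (30,0) -> (50,0), length = 20
  seg 6: (50,0) -> (45.05,4.95), length = 7
  seg 7: (45.05,4.95) -> (45.295,-2.046), length = 7
  seg 8: (45.295,-2.046) -> (49.887,3.237), length = 7
  seg 9: (49.887,3.237) -> (42.925,2.505), length = 7
  seg 10: (42.925,2.505) -> (30.147,12.134), length = 16
  seg 11: (30.147,12.134) -> (14.174,24.171), length = 20
  seg 12: (14.174,24.171) -> (15.149,17.239), length = 7
  seg 13: (15.149,17.239) -> (19.164,22.973), length = 7
  seg 14: (19.164,22.973) -> (12.317,21.517), length = 7
  seg 15: (12.317,21.517) -> (18.317,17.912), length = 7
  seg 16: (18.317,17.912) -> (22.727,2.532), length = 16
  seg 17: (22.727,2.532) -> (28.24,-16.693), length = 20
  seg 18: (28.24,-16.693) -> (31.633,-10.571), length = 7
  seg 19: (31.633,-10.571) -> (24.976,-12.734), length = 7
  seg 20: (24.976,-12.734) -> (31.32,-15.692), length = 7
  seg 21: (31.32,-15.692) -> (28.698,-9.202), length = 7
  seg 22: (28.698,-9.202) -> (34.432,5.735), length = 16
  seg 23: (34.432,5.735) -> (41.599,24.407), length = 20
  seg 24: (41.599,24.407) -> (35.204,21.56), length = 7
  seg 25: (35.204,21.56) -> (41.823,19.281), length = 7
  seg 26: (41.823,19.281) -> (38.537,25.461), length = 7
  seg 27: (38.537,25.461) -> (36.725,18.7), length = 7
  seg 28: (36.725,18.7) -> (35.029,17.64), length = 2
  seg 29: (35.029,17.64) -> (43.509,22.939), length = 10
  seg 30: (43.509,22.939) -> (35.029,17.64), length = 10
Total = 292

Answer: 292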